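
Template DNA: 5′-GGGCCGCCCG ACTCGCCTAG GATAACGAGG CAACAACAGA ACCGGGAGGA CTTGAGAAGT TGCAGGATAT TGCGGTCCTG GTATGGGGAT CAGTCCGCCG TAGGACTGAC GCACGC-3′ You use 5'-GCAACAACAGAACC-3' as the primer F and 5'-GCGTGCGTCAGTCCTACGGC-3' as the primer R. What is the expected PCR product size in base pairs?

The forward primer matches the template at positions 30–43.
Reverse complement of the reverse primer: GCCGTAGGACTGACGCACGC. This occurs on the top strand at positions 97–116.
The product runs from position 30 to position 116, so its length is 116 − 30 + 1 = 87 bp.

87 bp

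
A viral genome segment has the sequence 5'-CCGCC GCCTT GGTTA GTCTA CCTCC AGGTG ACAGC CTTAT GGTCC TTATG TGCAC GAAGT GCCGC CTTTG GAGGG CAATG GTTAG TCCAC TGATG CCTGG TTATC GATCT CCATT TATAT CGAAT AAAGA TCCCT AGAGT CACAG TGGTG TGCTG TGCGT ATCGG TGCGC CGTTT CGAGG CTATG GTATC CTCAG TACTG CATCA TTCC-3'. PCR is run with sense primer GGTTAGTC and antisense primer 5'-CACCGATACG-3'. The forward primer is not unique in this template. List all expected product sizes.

157 bp, 88 bp

The forward primer GGTTAGTC matches the top strand at positions 11–18, 80–87.
The reverse primer's reverse complement is CGTATCGGTG, matching at positions 158–167.
Each forward site pairs with the reverse site to give a product ending at position 167: sizes 157, 88 bp.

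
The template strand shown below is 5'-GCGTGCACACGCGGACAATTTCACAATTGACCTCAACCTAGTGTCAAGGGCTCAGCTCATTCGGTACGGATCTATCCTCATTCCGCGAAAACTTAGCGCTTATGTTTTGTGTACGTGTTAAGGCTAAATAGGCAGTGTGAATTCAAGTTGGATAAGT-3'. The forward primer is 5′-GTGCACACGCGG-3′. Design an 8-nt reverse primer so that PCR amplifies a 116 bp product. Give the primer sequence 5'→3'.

5'-ACACGTAC-3'

The forward primer binds at positions 3–14, so a 116 bp product ends at position 3 + 116 − 1 = 118.
The reverse primer anneals to the top strand over positions 111–118, i.e. to GTACGTGT.
Its sequence written 5'→3' is the reverse complement: ACACGTAC.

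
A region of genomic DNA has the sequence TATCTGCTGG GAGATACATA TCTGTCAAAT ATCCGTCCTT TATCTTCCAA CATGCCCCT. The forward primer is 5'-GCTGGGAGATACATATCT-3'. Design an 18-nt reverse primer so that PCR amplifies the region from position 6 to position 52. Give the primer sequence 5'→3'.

The product's 3' end on the top strand is position 52.
The reverse primer anneals to the top strand over positions 35–52, i.e. to GTCCTTTATCTTCCAACA.
Its sequence written 5'→3' is the reverse complement: TGTTGGAAGATAAAGGAC.

5'-TGTTGGAAGATAAAGGAC-3'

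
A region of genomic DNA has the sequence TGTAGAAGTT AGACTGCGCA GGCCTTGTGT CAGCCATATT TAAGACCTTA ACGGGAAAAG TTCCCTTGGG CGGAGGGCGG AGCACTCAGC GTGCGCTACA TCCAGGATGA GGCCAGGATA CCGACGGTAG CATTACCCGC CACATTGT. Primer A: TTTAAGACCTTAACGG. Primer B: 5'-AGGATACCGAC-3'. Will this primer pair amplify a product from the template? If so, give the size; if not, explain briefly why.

No product — both primers anneal to the same strand and extend in the same direction.

Primer A (TTTAAGACCTTAACGG) matches the top strand at positions 39–54 (3' end points downstream).
Primer B (AGGATACCGAC) also matches the top strand directly, at positions 115–125 — its reverse complement GTCGGTATCCT is not present.
Both primers anneal to the bottom strand with 3' ends pointing the same way, so neither can prime synthesis back toward the other.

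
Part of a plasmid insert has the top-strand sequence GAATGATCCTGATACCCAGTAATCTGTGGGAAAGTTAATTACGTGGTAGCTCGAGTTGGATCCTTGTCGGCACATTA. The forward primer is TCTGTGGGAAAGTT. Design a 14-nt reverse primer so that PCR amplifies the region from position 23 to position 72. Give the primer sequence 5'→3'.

5'-TGCCGACAAGGATC-3'

The product's 3' end on the top strand is position 72.
The reverse primer anneals to the top strand over positions 59–72, i.e. to GATCCTTGTCGGCA.
Its sequence written 5'→3' is the reverse complement: TGCCGACAAGGATC.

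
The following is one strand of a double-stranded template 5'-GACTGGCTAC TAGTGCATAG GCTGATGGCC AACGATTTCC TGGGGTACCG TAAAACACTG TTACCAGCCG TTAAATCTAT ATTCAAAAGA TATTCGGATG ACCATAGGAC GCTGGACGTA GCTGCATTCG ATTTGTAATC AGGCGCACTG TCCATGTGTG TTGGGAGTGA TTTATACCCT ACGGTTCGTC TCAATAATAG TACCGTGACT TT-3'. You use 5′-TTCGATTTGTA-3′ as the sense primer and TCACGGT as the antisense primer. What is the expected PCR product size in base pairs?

82 bp

Scanning the template, TTCGATTTGTA occurs at positions 127–137; this primer anneals to the bottom strand there with its 3' end pointing downstream.
Reverse complement of the reverse primer: ACCGTGA. This occurs on the top strand at positions 202–208.
Product length = (reverse-primer end) − (forward-primer start) + 1 = 208 − 127 + 1 = 82 bp.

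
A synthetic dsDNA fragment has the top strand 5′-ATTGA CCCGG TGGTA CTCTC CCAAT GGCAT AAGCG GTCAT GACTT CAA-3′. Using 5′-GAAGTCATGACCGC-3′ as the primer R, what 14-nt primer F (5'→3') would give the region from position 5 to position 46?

The reverse primer's reverse complement GCGGTCATGACTTC matches the template at positions 33–46; the product starts at position 5.
The forward primer is identical to the top strand over positions 5–18: ACCCGGTGGTACTC.

5'-ACCCGGTGGTACTC-3'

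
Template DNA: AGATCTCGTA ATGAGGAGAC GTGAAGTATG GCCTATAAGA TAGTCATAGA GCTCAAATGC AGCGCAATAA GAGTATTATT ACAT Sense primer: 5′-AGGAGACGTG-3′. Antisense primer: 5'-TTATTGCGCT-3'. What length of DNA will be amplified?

The forward primer matches the template at positions 14–23.
Taking the reverse complement of TTATTGCGCT gives AGCGCAATAA, found at positions 61–70 on the template; the primer anneals here to the top strand with its 3' end pointing upstream.
The product runs from position 14 to position 70, so its length is 70 − 14 + 1 = 57 bp.

57 bp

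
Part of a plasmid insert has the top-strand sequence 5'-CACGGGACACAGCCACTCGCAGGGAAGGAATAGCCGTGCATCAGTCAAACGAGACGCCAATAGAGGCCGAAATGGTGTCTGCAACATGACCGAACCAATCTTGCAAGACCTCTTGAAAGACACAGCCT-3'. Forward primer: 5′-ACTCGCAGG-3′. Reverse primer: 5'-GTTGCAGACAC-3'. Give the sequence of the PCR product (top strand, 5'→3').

Forward primer ACTCGCAGG is found on the top strand at positions 15–23.
Reverse complement of the reverse primer: GTGTCTGCAAC. This occurs on the top strand at positions 75–85.
The product is the template from position 15 through 85 (71 bp).

5'-ACTCGCAGGGAAGGAATAGCCGTGCATCAGTCAAACGAGACGCCAATAGAGGCCGAAATGGTGTCTGCAAC-3'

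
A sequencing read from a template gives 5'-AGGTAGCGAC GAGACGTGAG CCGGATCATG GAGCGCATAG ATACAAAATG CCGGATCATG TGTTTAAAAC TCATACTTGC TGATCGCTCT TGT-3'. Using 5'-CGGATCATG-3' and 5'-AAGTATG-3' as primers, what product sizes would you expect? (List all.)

57 bp, 27 bp

The forward primer CGGATCATG matches the top strand at positions 22–30, 52–60.
The reverse primer's reverse complement is CATACTT, matching at positions 72–78.
Each forward site pairs with the reverse site to give a product ending at position 78: sizes 57, 27 bp.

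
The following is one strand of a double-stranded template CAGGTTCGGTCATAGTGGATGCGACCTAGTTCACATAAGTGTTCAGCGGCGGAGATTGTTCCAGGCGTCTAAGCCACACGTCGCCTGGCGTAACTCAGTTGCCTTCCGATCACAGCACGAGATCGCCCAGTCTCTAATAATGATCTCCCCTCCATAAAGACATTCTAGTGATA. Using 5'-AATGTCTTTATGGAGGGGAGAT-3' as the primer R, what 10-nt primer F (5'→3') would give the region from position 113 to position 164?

The reverse primer's reverse complement ATCTCCCCTCCATAAAGACATT matches the template at positions 143–164; the product starts at position 113.
The forward primer is identical to the top strand over positions 113–122: CAGCACGAGA.

5'-CAGCACGAGA-3'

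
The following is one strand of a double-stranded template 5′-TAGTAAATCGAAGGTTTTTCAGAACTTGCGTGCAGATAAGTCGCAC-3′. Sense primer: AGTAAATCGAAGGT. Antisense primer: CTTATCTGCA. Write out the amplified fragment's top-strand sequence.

5'-AGTAAATCGAAGGTTTTTCAGAACTTGCGTGCAGATAAG-3'

Forward primer AGTAAATCGAAGGT is found on the top strand at positions 2–15.
Reverse complement of the reverse primer: TGCAGATAAG. This occurs on the top strand at positions 31–40.
The product is the template from position 2 through 40 (39 bp).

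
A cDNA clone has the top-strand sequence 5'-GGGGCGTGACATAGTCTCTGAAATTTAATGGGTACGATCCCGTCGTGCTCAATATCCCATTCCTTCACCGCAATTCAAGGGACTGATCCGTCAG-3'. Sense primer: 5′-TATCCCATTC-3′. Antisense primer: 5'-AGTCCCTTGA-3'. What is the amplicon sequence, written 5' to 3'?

Scanning the template, TATCCCATTC occurs at positions 53–62; this primer anneals to the bottom strand there with its 3' end pointing downstream.
Reverse complement of the reverse primer: TCAAGGGACT. This occurs on the top strand at positions 75–84.
The product is the template from position 53 through 84 (32 bp).

5'-TATCCCATTCCTTCACCGCAATTCAAGGGACT-3'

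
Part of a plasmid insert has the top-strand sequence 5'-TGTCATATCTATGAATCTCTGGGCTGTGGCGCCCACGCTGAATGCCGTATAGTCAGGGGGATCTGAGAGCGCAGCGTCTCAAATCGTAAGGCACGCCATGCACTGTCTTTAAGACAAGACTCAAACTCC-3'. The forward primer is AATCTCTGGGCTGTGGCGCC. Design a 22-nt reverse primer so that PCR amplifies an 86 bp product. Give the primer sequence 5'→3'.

The forward primer binds at positions 14–33, so an 86 bp product ends at position 14 + 86 − 1 = 99.
The reverse primer anneals to the top strand over positions 78–99, i.e. to CTCAAATCGTAAGGCACGCCAT.
Its sequence written 5'→3' is the reverse complement: ATGGCGTGCCTTACGATTTGAG.

5'-ATGGCGTGCCTTACGATTTGAG-3'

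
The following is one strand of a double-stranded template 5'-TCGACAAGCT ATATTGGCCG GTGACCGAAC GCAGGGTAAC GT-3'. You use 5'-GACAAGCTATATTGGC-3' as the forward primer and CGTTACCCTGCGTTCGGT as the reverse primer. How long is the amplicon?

39 bp

Forward primer GACAAGCTATATTGGC is found on the top strand at positions 3–18.
Taking the reverse complement of CGTTACCCTGCGTTCGGT gives ACCGAACGCAGGGTAACG, found at positions 24–41 on the template; the primer anneals here to the top strand with its 3' end pointing upstream.
The product runs from position 3 to position 41, so its length is 41 − 3 + 1 = 39 bp.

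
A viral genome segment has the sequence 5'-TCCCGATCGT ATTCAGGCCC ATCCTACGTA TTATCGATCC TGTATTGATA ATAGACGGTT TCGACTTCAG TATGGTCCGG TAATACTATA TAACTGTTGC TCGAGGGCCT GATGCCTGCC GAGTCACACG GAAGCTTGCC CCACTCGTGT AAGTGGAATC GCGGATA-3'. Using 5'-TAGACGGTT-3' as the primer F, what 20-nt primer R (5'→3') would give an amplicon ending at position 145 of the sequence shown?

5'-AGTGGGGCAAGCTTCCGTGT-3'

The forward primer binds at positions 52–60; the product's 3' end on the top strand is position 145.
The reverse primer anneals to the top strand over positions 126–145, i.e. to ACACGGAAGCTTGCCCCACT.
Its sequence written 5'→3' is the reverse complement: AGTGGGGCAAGCTTCCGTGT.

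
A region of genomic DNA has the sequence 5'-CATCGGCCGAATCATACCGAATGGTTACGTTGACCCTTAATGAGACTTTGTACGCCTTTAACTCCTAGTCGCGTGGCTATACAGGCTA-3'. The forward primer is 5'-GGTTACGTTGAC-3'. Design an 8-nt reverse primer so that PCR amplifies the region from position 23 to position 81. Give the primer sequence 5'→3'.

The product's 3' end on the top strand is position 81.
The reverse primer anneals to the top strand over positions 74–81, i.e. to TGGCTATA.
Its sequence written 5'→3' is the reverse complement: TATAGCCA.

5'-TATAGCCA-3'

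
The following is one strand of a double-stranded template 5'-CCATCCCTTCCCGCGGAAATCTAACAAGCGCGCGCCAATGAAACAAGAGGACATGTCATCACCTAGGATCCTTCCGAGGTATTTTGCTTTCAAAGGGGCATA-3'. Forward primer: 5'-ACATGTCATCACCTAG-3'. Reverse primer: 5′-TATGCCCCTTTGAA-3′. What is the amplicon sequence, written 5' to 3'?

Scanning the template, ACATGTCATCACCTAG occurs at positions 51–66; this primer anneals to the bottom strand there with its 3' end pointing downstream.
Reverse complement of the reverse primer: TTCAAAGGGGCATA. This occurs on the top strand at positions 89–102.
The product is the template from position 51 through 102 (52 bp).

5'-ACATGTCATCACCTAGGATCCTTCCGAGGTATTTTGCTTTCAAAGGGGCATA-3'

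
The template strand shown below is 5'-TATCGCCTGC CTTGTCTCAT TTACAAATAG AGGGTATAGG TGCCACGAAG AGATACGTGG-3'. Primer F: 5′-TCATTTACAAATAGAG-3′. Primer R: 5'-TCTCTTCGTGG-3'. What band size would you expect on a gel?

Scanning the template, TCATTTACAAATAGAG occurs at positions 17–32; this primer anneals to the bottom strand there with its 3' end pointing downstream.
Taking the reverse complement of TCTCTTCGTGG gives CCACGAAGAGA, found at positions 43–53 on the template; the primer anneals here to the top strand with its 3' end pointing upstream.
Amplicon spans positions 17–53: 37 bp.

37 bp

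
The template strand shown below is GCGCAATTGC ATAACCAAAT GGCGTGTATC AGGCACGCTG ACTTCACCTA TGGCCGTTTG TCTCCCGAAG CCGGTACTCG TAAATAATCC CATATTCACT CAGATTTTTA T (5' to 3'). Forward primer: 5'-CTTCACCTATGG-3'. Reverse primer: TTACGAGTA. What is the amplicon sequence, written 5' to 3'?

5'-CTTCACCTATGGCCGTTTGTCTCCCGAAGCCGGTACTCGTAA-3'

Forward primer CTTCACCTATGG is found on the top strand at positions 42–53.
The reverse primer's reverse complement is TACTCGTAA, which matches the template at positions 75–83.
The product is the template from position 42 through 83 (42 bp).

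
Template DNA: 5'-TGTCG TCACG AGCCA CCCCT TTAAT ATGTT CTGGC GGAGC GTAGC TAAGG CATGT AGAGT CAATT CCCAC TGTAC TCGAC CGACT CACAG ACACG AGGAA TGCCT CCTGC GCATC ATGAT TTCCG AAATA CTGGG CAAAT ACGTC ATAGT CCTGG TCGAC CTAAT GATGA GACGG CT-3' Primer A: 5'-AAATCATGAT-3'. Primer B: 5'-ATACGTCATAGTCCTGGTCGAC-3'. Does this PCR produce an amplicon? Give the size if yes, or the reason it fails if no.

No product — the primers' 3' ends point away from each other.

Primer A (AAATCATGAT) has reverse complement ATCATGATTT, which matches the top strand at positions 113–122; primer A anneals to the top strand there with its 3' end pointing upstream toward position 113.
Primer B (ATACGTCATAGTCCTGGTCGAC) matches the top strand directly at positions 139–160; it anneals to the bottom strand with its 3' end pointing downstream toward position 160.
The 3' ends diverge (primer A extends toward position 1, primer B toward position 177), so the primers never converge on a shared product.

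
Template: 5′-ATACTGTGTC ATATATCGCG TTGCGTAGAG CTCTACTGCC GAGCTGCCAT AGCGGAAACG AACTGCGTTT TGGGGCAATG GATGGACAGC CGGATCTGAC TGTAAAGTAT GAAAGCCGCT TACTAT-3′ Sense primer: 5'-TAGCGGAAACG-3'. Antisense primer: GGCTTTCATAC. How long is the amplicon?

Scanning the template, TAGCGGAAACG occurs at positions 50–60; this primer anneals to the bottom strand there with its 3' end pointing downstream.
Taking the reverse complement of GGCTTTCATAC gives GTATGAAAGCC, found at positions 107–117 on the template; the primer anneals here to the top strand with its 3' end pointing upstream.
Product length = (reverse-primer end) − (forward-primer start) + 1 = 117 − 50 + 1 = 68 bp.

68 bp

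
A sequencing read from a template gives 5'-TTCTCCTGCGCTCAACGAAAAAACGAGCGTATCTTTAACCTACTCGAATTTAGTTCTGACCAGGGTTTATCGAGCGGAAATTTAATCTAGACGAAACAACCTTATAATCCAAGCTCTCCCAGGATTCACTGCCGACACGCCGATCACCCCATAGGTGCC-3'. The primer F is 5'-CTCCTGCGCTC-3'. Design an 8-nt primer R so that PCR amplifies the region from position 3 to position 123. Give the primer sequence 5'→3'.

5'-CCTGGGAG-3'

The product's 3' end on the top strand is position 123.
The reverse primer anneals to the top strand over positions 116–123, i.e. to CTCCCAGG.
Its sequence written 5'→3' is the reverse complement: CCTGGGAG.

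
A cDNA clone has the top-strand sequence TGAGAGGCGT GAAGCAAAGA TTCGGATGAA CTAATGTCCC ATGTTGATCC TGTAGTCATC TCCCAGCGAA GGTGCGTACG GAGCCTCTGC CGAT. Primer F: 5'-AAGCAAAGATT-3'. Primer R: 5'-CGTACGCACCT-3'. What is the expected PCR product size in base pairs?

69 bp

The forward primer matches the template at positions 12–22.
Taking the reverse complement of CGTACGCACCT gives AGGTGCGTACG, found at positions 70–80 on the template; the primer anneals here to the top strand with its 3' end pointing upstream.
Amplicon spans positions 12–80: 69 bp.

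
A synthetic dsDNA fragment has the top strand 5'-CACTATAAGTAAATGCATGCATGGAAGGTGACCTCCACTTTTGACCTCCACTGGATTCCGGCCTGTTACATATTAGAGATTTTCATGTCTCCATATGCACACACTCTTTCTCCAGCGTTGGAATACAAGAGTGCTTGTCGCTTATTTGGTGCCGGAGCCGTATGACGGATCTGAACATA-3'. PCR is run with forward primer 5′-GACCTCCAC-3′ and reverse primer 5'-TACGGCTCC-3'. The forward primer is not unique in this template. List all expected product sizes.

The forward primer GACCTCCAC matches the top strand at positions 30–38, 43–51.
The reverse primer's reverse complement is GGAGCCGTA, matching at positions 154–162.
Each forward site pairs with the reverse site to give a product ending at position 162: sizes 133, 120 bp.

133 bp, 120 bp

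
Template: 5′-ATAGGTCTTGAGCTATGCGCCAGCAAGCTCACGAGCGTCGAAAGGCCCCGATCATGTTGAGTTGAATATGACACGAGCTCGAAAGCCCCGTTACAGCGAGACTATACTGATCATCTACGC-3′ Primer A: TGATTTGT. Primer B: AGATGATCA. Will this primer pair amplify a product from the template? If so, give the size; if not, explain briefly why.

Primer A (TGATTTGT) does not match the top strand, and its reverse complement ACAAATCA does not match either.
With no annealing site for primer A, no amplification occurs.

No product — primer A has no binding site in the template.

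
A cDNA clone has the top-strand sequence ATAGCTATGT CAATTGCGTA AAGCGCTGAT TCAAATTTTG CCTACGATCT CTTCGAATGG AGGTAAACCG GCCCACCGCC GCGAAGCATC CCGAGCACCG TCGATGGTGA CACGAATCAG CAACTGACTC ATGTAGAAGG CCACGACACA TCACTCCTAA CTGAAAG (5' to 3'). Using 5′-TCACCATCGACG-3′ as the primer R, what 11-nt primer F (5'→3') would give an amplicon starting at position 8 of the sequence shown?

The reverse primer's reverse complement CGTCGATGGTGA matches the template at positions 99–110; the product starts at position 8.
The forward primer is identical to the top strand over positions 8–18: TGTCAATTGCG.

5'-TGTCAATTGCG-3'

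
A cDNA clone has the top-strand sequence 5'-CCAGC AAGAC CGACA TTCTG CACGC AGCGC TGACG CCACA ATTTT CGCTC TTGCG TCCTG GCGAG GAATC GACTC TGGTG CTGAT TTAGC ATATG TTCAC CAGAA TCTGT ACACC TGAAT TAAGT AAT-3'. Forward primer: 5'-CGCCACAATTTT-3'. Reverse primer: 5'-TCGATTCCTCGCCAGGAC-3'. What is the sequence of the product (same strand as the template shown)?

5'-CGCCACAATTTTCGCTCTTGCGTCCTGGCGAGGAATCGA-3'

Forward primer CGCCACAATTTT is found on the top strand at positions 34–45.
Reverse complement of the reverse primer: GTCCTGGCGAGGAATCGA. This occurs on the top strand at positions 55–72.
The product is the template from position 34 through 72 (39 bp).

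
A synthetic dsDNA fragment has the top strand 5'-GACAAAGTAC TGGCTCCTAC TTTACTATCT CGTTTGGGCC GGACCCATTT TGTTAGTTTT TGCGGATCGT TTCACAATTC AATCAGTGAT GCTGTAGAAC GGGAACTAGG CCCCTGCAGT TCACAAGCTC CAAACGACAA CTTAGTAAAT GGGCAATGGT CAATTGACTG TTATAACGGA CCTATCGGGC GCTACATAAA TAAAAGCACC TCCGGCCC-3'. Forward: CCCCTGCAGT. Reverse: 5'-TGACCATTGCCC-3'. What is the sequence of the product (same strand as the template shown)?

5'-CCCCTGCAGTTCACAAGCTCCAAACGACAACTTAGTAAATGGGCAATGGTCA-3'

The forward primer matches the template at positions 111–120.
Reverse complement of the reverse primer: GGGCAATGGTCA. This occurs on the top strand at positions 151–162.
The product is the template from position 111 through 162 (52 bp).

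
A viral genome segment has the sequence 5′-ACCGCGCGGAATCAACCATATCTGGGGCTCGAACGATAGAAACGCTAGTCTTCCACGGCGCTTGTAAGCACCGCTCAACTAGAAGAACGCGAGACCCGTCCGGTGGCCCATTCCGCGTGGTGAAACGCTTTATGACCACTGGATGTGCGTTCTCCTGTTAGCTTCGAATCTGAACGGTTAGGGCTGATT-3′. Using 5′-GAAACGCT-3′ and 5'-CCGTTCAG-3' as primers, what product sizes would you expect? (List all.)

The forward primer GAAACGCT matches the top strand at positions 39–46, 122–129.
The reverse primer's reverse complement is CTGAACGG, matching at positions 170–177.
Each forward site pairs with the reverse site to give a product ending at position 177: sizes 139, 56 bp.

139 bp, 56 bp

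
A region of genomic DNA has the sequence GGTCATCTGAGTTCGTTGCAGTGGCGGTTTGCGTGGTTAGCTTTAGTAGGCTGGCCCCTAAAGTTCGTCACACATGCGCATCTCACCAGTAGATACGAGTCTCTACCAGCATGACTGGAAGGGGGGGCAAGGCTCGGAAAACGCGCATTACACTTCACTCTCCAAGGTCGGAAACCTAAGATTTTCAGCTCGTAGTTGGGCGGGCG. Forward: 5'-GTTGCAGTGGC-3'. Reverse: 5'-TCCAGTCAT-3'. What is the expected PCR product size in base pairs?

The forward primer matches the template at positions 15–25.
Taking the reverse complement of TCCAGTCAT gives ATGACTGGA, found at positions 111–119 on the template; the primer anneals here to the top strand with its 3' end pointing upstream.
Product length = (reverse-primer end) − (forward-primer start) + 1 = 119 − 15 + 1 = 105 bp.

105 bp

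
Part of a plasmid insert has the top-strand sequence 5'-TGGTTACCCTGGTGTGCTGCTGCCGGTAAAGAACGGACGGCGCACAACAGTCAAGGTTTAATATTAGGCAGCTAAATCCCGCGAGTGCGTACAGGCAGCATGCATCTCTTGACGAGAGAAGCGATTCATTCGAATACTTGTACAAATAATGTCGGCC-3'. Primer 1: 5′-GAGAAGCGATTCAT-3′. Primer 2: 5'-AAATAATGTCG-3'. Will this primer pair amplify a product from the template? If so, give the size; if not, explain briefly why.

No product — both primers anneal to the same strand and extend in the same direction.

Primer 1 (GAGAAGCGATTCAT) matches the top strand at positions 116–129 (3' end points downstream).
Primer 2 (AAATAATGTCG) also matches the top strand directly, at positions 144–154 — its reverse complement CGACATTATTT is not present.
Both primers anneal to the bottom strand with 3' ends pointing the same way, so neither can prime synthesis back toward the other.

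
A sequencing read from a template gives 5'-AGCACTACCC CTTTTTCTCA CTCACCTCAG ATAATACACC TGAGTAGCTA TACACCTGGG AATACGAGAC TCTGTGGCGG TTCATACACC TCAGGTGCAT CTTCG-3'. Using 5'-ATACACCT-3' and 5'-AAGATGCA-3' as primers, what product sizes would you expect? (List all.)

70 bp, 54 bp, 20 bp

The forward primer ATACACCT matches the top strand at positions 34–41, 50–57, 84–91.
The reverse primer's reverse complement is TGCATCTT, matching at positions 96–103.
Each forward site pairs with the reverse site to give a product ending at position 103: sizes 70, 54, 20 bp.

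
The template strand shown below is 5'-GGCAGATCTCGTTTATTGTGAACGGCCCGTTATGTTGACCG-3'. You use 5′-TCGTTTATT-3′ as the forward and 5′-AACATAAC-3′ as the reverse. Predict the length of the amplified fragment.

The forward primer matches the template at positions 9–17.
Reverse complement of the reverse primer: GTTATGTT. This occurs on the top strand at positions 29–36.
Product length = (reverse-primer end) − (forward-primer start) + 1 = 36 − 9 + 1 = 28 bp.

28 bp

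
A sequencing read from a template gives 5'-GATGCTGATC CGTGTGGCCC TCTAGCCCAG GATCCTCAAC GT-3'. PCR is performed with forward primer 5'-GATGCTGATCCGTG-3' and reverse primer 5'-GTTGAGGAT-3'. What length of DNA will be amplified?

40 bp

The forward primer matches the template at positions 1–14.
Reverse complement of the reverse primer: ATCCTCAAC. This occurs on the top strand at positions 32–40.
Product length = (reverse-primer end) − (forward-primer start) + 1 = 40 − 1 + 1 = 40 bp.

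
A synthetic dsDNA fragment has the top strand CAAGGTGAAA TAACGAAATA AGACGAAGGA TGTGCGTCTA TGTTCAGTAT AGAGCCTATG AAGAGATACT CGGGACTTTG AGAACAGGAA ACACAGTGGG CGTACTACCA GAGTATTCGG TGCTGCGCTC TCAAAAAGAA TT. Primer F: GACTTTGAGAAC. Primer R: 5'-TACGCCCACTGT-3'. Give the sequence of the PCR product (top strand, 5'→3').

5'-GACTTTGAGAACAGGAAACACAGTGGGCGTA-3'

Forward primer GACTTTGAGAAC is found on the top strand at positions 74–85.
The reverse primer's reverse complement is ACAGTGGGCGTA, which matches the template at positions 93–104.
The product is the template from position 74 through 104 (31 bp).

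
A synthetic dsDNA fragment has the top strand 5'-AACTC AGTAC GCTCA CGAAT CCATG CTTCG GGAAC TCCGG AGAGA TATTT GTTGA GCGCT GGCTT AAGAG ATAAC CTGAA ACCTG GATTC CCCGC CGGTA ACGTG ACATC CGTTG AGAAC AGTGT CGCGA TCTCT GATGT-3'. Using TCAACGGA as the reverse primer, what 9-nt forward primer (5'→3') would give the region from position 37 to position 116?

5'-CCGGAGAGA-3'

The reverse primer's reverse complement TCCGTTGA matches the template at positions 109–116; the product starts at position 37.
The forward primer is identical to the top strand over positions 37–45: CCGGAGAGA.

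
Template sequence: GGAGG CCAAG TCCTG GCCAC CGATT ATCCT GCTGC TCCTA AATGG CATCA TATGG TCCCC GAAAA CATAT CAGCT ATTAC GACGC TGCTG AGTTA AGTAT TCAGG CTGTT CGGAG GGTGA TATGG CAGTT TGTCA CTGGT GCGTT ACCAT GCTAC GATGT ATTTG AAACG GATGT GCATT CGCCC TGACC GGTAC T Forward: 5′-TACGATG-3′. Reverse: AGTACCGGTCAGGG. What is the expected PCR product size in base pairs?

The forward primer matches the template at positions 153–159.
Reverse complement of the reverse primer: CCCTGACCGGTACT. This occurs on the top strand at positions 183–196.
Amplicon spans positions 153–196: 44 bp.

44 bp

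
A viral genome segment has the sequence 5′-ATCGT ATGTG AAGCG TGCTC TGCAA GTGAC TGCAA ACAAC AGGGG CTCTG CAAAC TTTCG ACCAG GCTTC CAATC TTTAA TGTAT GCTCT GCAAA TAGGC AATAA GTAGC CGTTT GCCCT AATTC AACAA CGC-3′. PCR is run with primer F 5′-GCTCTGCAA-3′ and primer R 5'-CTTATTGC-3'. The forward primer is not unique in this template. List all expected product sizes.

The forward primer GCTCTGCAA matches the top strand at positions 17–25, 45–53, 86–94.
The reverse primer's reverse complement is GCAATAAG, matching at positions 99–106.
Each forward site pairs with the reverse site to give a product ending at position 106: sizes 90, 62, 21 bp.

90 bp, 62 bp, 21 bp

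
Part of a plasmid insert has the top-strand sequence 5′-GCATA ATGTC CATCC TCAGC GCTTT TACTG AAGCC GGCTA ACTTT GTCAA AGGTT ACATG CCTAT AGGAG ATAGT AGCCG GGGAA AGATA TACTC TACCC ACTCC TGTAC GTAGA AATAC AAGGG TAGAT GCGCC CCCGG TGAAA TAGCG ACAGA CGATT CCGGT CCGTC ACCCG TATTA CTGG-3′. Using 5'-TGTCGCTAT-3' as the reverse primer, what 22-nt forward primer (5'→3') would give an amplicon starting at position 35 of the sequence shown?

5'-CGGCTAACTTTGTCAAAGGTTA-3'

The reverse primer's reverse complement ATAGCGACA matches the template at positions 145–153; the product starts at position 35.
The forward primer is identical to the top strand over positions 35–56: CGGCTAACTTTGTCAAAGGTTA.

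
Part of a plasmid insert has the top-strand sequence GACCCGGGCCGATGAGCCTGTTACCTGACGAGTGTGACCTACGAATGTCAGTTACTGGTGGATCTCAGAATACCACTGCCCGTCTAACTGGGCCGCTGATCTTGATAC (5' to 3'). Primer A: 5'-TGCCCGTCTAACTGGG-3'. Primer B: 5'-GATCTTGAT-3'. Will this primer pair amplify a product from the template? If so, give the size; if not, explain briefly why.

No product — both primers anneal to the same strand and extend in the same direction.

Primer A (TGCCCGTCTAACTGGG) matches the top strand at positions 77–92 (3' end points downstream).
Primer B (GATCTTGAT) also matches the top strand directly, at positions 98–106 — its reverse complement ATCAAGATC is not present.
Both primers anneal to the bottom strand with 3' ends pointing the same way, so neither can prime synthesis back toward the other.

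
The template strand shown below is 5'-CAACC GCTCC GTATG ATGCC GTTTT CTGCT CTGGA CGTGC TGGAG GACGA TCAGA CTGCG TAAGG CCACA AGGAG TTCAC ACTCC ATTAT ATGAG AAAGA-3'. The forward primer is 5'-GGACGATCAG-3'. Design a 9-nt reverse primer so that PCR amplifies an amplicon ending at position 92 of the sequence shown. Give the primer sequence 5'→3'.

The forward primer binds at positions 45–54; the product's 3' end on the top strand is position 92.
The reverse primer anneals to the top strand over positions 84–92, i.e. to CCATTATAT.
Its sequence written 5'→3' is the reverse complement: ATATAATGG.

5'-ATATAATGG-3'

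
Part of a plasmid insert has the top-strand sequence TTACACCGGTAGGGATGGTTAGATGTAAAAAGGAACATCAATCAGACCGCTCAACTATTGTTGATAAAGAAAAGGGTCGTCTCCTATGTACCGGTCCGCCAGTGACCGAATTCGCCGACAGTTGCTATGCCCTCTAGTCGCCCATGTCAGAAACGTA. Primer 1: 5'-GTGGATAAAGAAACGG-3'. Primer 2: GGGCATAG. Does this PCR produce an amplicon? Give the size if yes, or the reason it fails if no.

Primer 1 (GTGGATAAAGAAACGG) does not match the top strand, and its reverse complement CCGTTTCTTTATCCAC does not match either.
With no annealing site for primer 1, no amplification occurs.

No product — primer 1 has no binding site in the template.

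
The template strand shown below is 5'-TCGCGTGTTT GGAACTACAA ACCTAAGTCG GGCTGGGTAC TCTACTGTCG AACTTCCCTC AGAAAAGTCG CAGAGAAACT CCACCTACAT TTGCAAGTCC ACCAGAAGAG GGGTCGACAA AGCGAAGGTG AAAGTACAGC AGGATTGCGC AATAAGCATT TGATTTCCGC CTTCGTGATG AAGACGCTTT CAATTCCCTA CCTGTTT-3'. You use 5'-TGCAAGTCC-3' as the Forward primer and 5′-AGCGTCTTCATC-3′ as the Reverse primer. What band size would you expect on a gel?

97 bp

The forward primer matches the template at positions 92–100.
Reverse complement of the reverse primer: GATGAAGACGCT. This occurs on the top strand at positions 177–188.
The product runs from position 92 to position 188, so its length is 188 − 92 + 1 = 97 bp.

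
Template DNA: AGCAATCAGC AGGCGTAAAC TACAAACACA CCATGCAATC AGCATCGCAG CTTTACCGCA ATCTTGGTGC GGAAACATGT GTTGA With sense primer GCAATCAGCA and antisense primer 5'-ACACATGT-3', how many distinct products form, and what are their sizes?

The forward primer GCAATCAGCA matches the top strand at positions 2–11, 35–44.
The reverse primer's reverse complement is ACATGTGT, matching at positions 75–82.
Each forward site pairs with the reverse site to give a product ending at position 82: sizes 81, 48 bp.

Two products: 81 bp, 48 bp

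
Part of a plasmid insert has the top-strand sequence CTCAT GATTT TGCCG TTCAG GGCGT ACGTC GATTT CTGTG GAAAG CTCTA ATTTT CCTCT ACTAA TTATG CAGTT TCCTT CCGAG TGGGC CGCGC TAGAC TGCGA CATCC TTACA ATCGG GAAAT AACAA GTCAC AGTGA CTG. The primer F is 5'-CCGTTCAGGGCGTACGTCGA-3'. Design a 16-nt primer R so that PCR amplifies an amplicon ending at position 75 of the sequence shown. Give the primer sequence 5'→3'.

5'-AACTGCATAATTAGTA-3'

The forward primer binds at positions 13–32; the product's 3' end on the top strand is position 75.
The reverse primer anneals to the top strand over positions 60–75, i.e. to TACTAATTATGCAGTT.
Its sequence written 5'→3' is the reverse complement: AACTGCATAATTAGTA.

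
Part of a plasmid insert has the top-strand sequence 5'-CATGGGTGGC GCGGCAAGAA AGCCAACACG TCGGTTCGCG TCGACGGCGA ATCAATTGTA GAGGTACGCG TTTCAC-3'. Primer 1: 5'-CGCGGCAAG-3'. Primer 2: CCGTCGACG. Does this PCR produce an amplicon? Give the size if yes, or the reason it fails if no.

Primer 1 (CGCGGCAAG) matches the top strand at positions 10–18; it acts as a forward primer.
Primer 2's reverse complement is CGTCGACGG, matching the top strand at positions 39–47; it acts as a reverse primer.
The 3' ends face each other across positions 10–47, giving a 38 bp product.

Yes — a 38 bp product.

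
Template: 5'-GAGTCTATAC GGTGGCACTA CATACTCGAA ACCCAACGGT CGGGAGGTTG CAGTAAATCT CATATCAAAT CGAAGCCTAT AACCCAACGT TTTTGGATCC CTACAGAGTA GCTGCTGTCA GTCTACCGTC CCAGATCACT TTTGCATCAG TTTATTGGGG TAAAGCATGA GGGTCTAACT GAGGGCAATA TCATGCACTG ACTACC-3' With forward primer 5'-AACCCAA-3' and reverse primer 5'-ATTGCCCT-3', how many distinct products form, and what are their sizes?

The forward primer AACCCAA matches the top strand at positions 30–36, 81–87.
The reverse primer's reverse complement is AGGGCAAT, matching at positions 182–189.
Each forward site pairs with the reverse site to give a product ending at position 189: sizes 160, 109 bp.

Two products: 160 bp, 109 bp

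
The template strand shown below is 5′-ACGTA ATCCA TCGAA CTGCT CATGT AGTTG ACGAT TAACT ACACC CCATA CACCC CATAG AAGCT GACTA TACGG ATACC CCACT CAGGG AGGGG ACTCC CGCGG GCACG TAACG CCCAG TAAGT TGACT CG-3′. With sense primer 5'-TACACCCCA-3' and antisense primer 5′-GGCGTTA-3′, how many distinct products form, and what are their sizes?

The forward primer TACACCCCA matches the top strand at positions 40–48, 49–57.
The reverse primer's reverse complement is TAACGCC, matching at positions 111–117.
Each forward site pairs with the reverse site to give a product ending at position 117: sizes 78, 69 bp.

Two products: 78 bp, 69 bp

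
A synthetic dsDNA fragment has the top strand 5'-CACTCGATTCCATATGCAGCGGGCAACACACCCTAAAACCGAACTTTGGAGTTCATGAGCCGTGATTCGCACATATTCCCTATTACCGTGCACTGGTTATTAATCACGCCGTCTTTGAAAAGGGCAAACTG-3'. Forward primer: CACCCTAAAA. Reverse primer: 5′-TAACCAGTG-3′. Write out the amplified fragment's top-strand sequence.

Forward primer CACCCTAAAA is found on the top strand at positions 29–38.
Reverse complement of the reverse primer: CACTGGTTA. This occurs on the top strand at positions 91–99.
The product is the template from position 29 through 99 (71 bp).

5'-CACCCTAAAACCGAACTTTGGAGTTCATGAGCCGTGATTCGCACATATTCCCTATTACCGTGCACTGGTTA-3'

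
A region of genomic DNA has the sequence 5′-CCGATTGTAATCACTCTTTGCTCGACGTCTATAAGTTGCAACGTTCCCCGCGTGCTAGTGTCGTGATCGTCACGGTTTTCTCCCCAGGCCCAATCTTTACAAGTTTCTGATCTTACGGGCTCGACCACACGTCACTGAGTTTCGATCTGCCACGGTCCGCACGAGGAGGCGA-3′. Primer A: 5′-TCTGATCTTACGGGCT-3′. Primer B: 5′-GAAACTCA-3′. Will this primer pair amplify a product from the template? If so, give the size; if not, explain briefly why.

Primer A (TCTGATCTTACGGGCT) matches the top strand at positions 106–121; it acts as a forward primer.
Primer B's reverse complement is TGAGTTTC, matching the top strand at positions 136–143; it acts as a reverse primer.
The 3' ends face each other across positions 106–143, giving a 38 bp product.

Yes — a 38 bp product.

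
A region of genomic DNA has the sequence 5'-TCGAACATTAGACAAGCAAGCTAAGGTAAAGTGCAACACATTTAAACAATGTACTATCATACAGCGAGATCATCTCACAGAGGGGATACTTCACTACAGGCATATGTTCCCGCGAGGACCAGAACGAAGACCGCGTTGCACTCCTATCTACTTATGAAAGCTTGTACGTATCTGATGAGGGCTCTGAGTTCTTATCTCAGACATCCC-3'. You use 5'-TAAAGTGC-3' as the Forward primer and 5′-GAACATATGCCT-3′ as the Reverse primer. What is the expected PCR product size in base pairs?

83 bp

Scanning the template, TAAAGTGC occurs at positions 27–34; this primer anneals to the bottom strand there with its 3' end pointing downstream.
Reverse complement of the reverse primer: AGGCATATGTTC. This occurs on the top strand at positions 98–109.
Amplicon spans positions 27–109: 83 bp.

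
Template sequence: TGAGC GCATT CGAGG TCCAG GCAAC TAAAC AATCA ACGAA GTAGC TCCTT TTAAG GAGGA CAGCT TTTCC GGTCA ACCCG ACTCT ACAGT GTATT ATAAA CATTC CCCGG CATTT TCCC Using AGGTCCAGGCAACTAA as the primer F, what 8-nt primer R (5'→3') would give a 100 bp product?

The forward primer binds at positions 13–28, so a 100 bp product ends at position 13 + 100 − 1 = 112.
The reverse primer anneals to the top strand over positions 105–112, i.e. to CCCCGGCA.
Its sequence written 5'→3' is the reverse complement: TGCCGGGG.

5'-TGCCGGGG-3'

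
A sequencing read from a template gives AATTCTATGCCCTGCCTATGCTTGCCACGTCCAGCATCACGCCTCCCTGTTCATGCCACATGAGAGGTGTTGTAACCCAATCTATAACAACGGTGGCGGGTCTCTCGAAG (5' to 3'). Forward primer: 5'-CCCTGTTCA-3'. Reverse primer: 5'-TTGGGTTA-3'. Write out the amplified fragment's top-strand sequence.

5'-CCCTGTTCATGCCACATGAGAGGTGTTGTAACCCAA-3'

The forward primer matches the template at positions 45–53.
Taking the reverse complement of TTGGGTTA gives TAACCCAA, found at positions 73–80 on the template; the primer anneals here to the top strand with its 3' end pointing upstream.
The product is the template from position 45 through 80 (36 bp).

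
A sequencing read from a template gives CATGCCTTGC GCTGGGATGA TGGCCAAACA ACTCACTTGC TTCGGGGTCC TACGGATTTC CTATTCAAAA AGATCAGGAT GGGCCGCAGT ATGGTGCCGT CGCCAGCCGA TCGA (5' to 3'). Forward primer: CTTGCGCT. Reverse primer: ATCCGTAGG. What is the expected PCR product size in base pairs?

52 bp

The forward primer matches the template at positions 6–13.
Taking the reverse complement of ATCCGTAGG gives CCTACGGAT, found at positions 49–57 on the template; the primer anneals here to the top strand with its 3' end pointing upstream.
The product runs from position 6 to position 57, so its length is 57 − 6 + 1 = 52 bp.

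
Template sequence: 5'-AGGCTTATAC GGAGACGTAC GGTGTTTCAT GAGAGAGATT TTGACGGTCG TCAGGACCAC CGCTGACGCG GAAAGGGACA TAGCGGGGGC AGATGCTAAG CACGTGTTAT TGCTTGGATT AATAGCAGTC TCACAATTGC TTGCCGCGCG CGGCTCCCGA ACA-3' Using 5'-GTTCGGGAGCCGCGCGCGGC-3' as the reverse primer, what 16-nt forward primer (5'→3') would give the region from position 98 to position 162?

5'-AAGCACGTGTTATTGC-3'

The reverse primer's reverse complement GCCGCGCGCGGCTCCCGAAC matches the template at positions 143–162; the product starts at position 98.
The forward primer is identical to the top strand over positions 98–113: AAGCACGTGTTATTGC.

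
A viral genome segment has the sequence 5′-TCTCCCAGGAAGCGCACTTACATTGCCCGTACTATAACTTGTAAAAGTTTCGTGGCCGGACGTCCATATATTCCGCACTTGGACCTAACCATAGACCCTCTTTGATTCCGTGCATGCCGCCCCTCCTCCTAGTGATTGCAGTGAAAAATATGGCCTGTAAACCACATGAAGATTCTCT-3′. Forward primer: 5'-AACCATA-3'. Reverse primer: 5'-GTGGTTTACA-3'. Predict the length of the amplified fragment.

79 bp

Scanning the template, AACCATA occurs at positions 87–93; this primer anneals to the bottom strand there with its 3' end pointing downstream.
Taking the reverse complement of GTGGTTTACA gives TGTAAACCAC, found at positions 156–165 on the template; the primer anneals here to the top strand with its 3' end pointing upstream.
Product length = (reverse-primer end) − (forward-primer start) + 1 = 165 − 87 + 1 = 79 bp.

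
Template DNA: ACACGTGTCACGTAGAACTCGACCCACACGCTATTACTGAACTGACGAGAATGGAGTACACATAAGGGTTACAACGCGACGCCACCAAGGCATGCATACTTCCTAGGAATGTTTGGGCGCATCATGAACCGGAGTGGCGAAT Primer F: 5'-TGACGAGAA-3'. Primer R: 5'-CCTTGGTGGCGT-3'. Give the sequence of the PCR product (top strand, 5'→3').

Forward primer TGACGAGAA is found on the top strand at positions 43–51.
Reverse complement of the reverse primer: ACGCCACCAAGG. This occurs on the top strand at positions 79–90.
The product is the template from position 43 through 90 (48 bp).

5'-TGACGAGAATGGAGTACACATAAGGGTTACAACGCGACGCCACCAAGG-3'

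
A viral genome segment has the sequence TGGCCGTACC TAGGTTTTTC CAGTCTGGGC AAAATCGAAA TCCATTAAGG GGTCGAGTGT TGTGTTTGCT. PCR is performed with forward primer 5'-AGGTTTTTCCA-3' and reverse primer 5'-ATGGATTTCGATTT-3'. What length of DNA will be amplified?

34 bp

The forward primer matches the template at positions 12–22.
Reverse complement of the reverse primer: AAATCGAAATCCAT. This occurs on the top strand at positions 32–45.
Product length = (reverse-primer end) − (forward-primer start) + 1 = 45 − 12 + 1 = 34 bp.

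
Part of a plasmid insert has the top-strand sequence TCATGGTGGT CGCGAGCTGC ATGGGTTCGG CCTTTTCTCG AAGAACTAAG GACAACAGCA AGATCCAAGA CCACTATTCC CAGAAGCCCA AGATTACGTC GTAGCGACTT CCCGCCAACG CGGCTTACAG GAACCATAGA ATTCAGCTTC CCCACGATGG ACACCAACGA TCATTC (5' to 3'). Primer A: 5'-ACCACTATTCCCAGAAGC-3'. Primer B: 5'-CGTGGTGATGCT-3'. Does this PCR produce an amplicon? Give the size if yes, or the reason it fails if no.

No product — primer B has no binding site in the template.

Primer B (CGTGGTGATGCT) does not match the top strand, and its reverse complement AGCATCACCACG does not match either.
With no annealing site for primer B, no amplification occurs.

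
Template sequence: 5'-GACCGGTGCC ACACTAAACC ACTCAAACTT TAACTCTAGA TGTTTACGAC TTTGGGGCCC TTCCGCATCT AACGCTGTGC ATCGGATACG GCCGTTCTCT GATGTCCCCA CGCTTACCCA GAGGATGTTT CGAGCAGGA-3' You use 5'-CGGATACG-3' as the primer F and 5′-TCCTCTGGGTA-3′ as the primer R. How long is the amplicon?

Scanning the template, CGGATACG occurs at positions 83–90; this primer anneals to the bottom strand there with its 3' end pointing downstream.
The reverse primer's reverse complement is TACCCAGAGGA, which matches the template at positions 115–125.
Amplicon spans positions 83–125: 43 bp.

43 bp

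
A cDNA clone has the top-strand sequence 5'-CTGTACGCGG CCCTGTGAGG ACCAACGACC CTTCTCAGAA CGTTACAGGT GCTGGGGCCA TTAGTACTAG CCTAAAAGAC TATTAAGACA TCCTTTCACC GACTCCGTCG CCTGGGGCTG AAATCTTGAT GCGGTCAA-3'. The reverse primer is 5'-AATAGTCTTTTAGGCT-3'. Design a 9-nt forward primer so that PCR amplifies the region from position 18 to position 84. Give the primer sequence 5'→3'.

The reverse primer's reverse complement AGCCTAAAAGACTATT matches the template at positions 69–84; the product starts at position 18.
The forward primer is identical to the top strand over positions 18–26: AGGACCAAC.

5'-AGGACCAAC-3'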